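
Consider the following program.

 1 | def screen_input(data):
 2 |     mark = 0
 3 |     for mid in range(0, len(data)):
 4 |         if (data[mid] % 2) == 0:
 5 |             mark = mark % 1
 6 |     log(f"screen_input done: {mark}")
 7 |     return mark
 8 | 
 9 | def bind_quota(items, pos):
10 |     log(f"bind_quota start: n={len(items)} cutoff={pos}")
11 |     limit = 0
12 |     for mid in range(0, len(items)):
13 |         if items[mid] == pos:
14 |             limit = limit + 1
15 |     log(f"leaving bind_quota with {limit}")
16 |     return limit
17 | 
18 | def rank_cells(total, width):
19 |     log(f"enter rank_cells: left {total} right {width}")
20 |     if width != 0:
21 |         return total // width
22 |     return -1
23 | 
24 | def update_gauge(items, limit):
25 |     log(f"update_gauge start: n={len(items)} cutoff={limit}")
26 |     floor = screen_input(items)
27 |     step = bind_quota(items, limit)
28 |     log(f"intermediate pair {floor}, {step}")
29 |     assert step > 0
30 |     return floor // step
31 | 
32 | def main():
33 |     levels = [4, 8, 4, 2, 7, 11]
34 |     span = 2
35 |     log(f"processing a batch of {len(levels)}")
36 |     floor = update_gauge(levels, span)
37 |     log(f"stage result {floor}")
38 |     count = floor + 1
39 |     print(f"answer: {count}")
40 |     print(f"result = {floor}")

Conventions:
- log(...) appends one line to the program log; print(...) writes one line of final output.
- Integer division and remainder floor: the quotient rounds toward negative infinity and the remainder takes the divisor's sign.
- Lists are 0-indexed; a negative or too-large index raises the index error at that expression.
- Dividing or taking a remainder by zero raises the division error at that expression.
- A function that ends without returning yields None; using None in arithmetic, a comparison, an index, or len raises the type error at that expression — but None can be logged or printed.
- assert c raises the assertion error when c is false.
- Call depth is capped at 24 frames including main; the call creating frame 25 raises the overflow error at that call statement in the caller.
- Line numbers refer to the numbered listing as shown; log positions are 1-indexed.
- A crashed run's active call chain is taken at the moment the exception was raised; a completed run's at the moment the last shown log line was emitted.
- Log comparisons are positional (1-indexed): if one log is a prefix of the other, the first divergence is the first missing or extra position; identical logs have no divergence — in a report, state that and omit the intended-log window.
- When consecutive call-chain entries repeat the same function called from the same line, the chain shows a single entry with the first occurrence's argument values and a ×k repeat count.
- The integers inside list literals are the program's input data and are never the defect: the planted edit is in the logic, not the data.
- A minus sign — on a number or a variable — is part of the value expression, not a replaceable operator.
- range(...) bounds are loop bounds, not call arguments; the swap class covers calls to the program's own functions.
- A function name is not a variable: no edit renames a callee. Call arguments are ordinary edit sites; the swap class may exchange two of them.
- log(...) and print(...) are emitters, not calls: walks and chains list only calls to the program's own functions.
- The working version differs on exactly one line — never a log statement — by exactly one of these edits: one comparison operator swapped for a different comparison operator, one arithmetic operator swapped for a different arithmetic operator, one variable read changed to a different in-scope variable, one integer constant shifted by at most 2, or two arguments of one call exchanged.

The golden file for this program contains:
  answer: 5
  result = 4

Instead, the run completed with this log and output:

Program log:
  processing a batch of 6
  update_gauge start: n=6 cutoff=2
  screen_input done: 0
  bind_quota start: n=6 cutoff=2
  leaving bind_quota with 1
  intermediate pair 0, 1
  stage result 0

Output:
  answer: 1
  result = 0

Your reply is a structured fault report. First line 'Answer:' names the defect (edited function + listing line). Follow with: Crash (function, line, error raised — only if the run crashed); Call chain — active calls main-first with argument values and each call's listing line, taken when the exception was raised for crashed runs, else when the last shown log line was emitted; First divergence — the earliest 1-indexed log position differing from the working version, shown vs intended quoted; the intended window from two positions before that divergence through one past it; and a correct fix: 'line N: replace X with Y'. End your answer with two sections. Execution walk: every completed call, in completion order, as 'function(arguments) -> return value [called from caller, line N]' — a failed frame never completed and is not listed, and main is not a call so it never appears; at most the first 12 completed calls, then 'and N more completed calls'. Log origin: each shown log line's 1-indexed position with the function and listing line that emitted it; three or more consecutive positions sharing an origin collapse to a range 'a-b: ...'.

Answer: the defect is in screen_input at line 5.
Core observation: At log position 3 the runs split — shown 'screen_input done: 0', but the working version logs 'screen_input done: 4'.
Call chain: main.
First divergence: position 3; shown 'screen_input done: 0' vs intended 'screen_input done: 4'.
Intended log window:
  1: processing a batch of 6
  2: update_gauge start: n=6 cutoff=2
  3: screen_input done: 4
  4: bind_quota start: n=6 cutoff=2
Execution walk:
  screen_input([4, 8, 4, 2, 7, 11]) -> 0  [called from update_gauge, line 26]
  bind_quota([4, 8, 4, 2, 7, 11], 2) -> 1  [called from update_gauge, line 27]
  update_gauge([4, 8, 4, 2, 7, 11], 2) -> 0  [called from main, line 36]
Log line origins:
  1: emitted by main (line 35)
  2: emitted by update_gauge (line 25)
  3: emitted by screen_input (line 6)
  4: emitted by bind_quota (line 10)
  5: emitted by bind_quota (line 15)
  6: emitted by update_gauge (line 28)
  7: emitted by main (line 37)
A correct fix: line 5: replace `%` with `+`.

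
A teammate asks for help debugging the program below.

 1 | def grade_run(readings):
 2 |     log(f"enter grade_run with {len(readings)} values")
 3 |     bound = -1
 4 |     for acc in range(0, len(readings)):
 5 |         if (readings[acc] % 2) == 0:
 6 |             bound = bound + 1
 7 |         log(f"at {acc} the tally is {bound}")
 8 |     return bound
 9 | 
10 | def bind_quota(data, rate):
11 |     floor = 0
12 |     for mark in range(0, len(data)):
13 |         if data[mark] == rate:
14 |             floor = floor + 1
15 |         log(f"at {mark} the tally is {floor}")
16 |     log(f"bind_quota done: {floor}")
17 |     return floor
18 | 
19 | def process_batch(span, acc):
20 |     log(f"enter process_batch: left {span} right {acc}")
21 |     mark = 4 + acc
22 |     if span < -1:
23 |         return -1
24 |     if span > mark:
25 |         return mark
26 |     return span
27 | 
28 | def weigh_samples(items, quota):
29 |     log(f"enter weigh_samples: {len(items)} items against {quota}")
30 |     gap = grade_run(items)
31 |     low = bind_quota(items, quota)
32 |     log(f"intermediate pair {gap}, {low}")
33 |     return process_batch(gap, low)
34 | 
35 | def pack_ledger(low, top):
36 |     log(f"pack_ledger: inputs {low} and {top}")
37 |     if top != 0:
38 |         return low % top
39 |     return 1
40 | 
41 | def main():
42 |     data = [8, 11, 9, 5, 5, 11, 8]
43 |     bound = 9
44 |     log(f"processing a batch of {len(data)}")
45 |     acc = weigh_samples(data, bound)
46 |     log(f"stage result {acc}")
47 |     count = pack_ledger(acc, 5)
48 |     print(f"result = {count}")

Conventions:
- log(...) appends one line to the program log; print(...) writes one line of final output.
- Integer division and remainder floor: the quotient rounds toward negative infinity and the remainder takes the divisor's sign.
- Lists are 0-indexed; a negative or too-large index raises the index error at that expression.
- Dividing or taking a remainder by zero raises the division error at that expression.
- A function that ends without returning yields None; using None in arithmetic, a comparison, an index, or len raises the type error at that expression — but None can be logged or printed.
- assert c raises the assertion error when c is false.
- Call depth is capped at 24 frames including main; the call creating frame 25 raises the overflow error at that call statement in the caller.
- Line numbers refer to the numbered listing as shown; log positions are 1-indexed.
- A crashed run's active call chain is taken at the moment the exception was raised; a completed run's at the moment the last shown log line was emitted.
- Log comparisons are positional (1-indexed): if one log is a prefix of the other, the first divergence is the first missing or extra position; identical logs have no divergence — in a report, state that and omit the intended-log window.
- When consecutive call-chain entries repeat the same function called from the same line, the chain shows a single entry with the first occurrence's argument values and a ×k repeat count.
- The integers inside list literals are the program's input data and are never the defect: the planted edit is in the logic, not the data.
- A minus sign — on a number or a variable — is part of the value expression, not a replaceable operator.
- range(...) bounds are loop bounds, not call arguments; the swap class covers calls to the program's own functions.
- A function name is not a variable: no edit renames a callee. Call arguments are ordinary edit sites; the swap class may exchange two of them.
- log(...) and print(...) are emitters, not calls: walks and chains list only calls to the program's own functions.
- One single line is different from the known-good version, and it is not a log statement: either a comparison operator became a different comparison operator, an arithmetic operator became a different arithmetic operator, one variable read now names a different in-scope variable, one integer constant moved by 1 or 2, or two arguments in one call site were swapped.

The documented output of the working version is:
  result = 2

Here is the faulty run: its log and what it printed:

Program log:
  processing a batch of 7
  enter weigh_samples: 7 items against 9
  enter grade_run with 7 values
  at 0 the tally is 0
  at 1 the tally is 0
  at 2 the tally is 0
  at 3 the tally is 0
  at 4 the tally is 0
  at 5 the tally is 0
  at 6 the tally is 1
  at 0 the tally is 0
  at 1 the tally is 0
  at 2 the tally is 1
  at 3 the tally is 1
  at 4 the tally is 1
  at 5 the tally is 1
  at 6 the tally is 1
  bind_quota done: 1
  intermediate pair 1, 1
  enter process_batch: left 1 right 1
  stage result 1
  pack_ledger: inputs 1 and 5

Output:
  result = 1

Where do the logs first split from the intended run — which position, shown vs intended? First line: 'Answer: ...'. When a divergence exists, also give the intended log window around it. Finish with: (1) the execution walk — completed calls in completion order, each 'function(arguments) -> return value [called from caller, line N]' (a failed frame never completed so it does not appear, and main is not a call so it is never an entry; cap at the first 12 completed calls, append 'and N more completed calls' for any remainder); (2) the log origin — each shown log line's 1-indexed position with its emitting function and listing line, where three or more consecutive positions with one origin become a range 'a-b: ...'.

Answer: at position 4 the run shows 'at 0 the tally is 0' where the working version logs 'at 0 the tally is 1'.
Intended log window:
  2: enter weigh_samples: 7 items against 9
  3: enter grade_run with 7 values
  4: at 0 the tally is 1
  5: at 1 the tally is 1
Execution walk:
  grade_run([8, 11, 9, 5, 5, 11, 8]) -> 1  [called from weigh_samples, line 30]
  bind_quota([8, 11, 9, 5, 5, 11, 8], 9) -> 1  [called from weigh_samples, line 31]
  process_batch(1, 1) -> 1  [called from weigh_samples, line 33]
  weigh_samples([8, 11, 9, 5, 5, 11, 8], 9) -> 1  [called from main, line 45]
  pack_ledger(1, 5) -> 1  [called from main, line 47]
Log line origins:
  1 — main, line 44
  2 — weigh_samples, line 29
  3 — grade_run, line 2
  4-10 — grade_run, line 7
  11-17 — bind_quota, line 15
  18 — bind_quota, line 16
  19 — weigh_samples, line 32
  20 — process_batch, line 20
  21 — main, line 46
  22 — pack_ledger, line 36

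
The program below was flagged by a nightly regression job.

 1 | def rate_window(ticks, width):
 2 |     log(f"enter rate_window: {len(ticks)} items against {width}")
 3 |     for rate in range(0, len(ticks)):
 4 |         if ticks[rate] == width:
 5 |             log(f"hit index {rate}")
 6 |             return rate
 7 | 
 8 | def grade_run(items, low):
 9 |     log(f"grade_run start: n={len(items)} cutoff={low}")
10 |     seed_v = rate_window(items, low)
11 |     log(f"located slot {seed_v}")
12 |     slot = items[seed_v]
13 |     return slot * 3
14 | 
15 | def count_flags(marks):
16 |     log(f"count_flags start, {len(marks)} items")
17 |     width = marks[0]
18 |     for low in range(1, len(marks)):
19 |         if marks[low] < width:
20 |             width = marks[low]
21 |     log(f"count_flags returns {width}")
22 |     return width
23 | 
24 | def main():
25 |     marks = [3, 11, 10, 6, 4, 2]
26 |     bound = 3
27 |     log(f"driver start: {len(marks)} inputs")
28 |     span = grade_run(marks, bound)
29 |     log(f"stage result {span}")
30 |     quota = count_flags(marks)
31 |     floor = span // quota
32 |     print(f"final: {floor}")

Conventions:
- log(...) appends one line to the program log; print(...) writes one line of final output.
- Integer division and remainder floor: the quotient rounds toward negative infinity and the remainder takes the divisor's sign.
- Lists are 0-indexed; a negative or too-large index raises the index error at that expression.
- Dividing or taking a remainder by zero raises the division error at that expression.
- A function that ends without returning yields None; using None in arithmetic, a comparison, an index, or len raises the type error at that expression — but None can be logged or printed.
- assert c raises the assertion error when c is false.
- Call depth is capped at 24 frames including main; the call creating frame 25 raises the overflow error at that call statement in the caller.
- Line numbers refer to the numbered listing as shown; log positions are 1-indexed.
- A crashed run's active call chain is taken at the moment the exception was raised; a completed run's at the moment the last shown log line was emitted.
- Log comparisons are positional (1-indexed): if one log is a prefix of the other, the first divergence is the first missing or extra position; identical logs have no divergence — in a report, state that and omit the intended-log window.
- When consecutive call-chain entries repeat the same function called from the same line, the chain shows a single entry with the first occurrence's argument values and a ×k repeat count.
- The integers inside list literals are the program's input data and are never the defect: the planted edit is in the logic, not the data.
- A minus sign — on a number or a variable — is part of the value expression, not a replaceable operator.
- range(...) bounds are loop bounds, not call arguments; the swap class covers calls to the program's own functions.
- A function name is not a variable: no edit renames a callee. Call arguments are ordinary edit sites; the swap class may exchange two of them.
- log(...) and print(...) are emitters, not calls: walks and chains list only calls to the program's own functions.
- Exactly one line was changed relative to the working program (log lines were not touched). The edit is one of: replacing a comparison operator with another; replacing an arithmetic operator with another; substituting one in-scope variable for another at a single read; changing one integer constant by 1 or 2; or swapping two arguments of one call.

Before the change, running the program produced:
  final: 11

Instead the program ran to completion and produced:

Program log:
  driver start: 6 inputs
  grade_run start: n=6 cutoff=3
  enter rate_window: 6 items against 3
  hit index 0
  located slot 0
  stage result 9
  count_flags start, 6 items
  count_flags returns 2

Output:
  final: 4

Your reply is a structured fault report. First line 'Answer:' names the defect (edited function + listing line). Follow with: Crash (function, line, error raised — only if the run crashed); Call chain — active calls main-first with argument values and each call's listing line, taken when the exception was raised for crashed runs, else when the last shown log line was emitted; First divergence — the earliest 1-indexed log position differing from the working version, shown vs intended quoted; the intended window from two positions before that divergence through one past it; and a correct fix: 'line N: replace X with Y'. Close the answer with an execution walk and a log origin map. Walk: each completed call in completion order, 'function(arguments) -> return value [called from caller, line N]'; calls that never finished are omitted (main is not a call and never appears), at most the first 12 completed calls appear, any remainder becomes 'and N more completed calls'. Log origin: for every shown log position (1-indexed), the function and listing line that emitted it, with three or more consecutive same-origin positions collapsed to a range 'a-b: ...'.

Answer: the defect is in main at line 31.
The tell: Every logged value matches the working version; the printed result is what differs.
Call chain: main -> count_flags([3, 11, 10, 6, 4, 2]) (called at line 30).
First divergence: there is none — every log position agrees.
Execution walk:
  rate_window([3, 11, 10, 6, 4, 2], 3) -> 0  [called from grade_run, line 10]
  grade_run([3, 11, 10, 6, 4, 2], 3) -> 9  [called from main, line 28]
  count_flags([3, 11, 10, 6, 4, 2]) -> 2  [called from main, line 30]
Log origin:
  1: emitted by main (line 27)
  2: emitted by grade_run (line 9)
  3: emitted by rate_window (line 2)
  4: emitted by rate_window (line 5)
  5: emitted by grade_run (line 11)
  6: emitted by main (line 29)
  7: emitted by count_flags (line 16)
  8: emitted by count_flags (line 21)
A correct fix: line 31: replace `//` with `+`.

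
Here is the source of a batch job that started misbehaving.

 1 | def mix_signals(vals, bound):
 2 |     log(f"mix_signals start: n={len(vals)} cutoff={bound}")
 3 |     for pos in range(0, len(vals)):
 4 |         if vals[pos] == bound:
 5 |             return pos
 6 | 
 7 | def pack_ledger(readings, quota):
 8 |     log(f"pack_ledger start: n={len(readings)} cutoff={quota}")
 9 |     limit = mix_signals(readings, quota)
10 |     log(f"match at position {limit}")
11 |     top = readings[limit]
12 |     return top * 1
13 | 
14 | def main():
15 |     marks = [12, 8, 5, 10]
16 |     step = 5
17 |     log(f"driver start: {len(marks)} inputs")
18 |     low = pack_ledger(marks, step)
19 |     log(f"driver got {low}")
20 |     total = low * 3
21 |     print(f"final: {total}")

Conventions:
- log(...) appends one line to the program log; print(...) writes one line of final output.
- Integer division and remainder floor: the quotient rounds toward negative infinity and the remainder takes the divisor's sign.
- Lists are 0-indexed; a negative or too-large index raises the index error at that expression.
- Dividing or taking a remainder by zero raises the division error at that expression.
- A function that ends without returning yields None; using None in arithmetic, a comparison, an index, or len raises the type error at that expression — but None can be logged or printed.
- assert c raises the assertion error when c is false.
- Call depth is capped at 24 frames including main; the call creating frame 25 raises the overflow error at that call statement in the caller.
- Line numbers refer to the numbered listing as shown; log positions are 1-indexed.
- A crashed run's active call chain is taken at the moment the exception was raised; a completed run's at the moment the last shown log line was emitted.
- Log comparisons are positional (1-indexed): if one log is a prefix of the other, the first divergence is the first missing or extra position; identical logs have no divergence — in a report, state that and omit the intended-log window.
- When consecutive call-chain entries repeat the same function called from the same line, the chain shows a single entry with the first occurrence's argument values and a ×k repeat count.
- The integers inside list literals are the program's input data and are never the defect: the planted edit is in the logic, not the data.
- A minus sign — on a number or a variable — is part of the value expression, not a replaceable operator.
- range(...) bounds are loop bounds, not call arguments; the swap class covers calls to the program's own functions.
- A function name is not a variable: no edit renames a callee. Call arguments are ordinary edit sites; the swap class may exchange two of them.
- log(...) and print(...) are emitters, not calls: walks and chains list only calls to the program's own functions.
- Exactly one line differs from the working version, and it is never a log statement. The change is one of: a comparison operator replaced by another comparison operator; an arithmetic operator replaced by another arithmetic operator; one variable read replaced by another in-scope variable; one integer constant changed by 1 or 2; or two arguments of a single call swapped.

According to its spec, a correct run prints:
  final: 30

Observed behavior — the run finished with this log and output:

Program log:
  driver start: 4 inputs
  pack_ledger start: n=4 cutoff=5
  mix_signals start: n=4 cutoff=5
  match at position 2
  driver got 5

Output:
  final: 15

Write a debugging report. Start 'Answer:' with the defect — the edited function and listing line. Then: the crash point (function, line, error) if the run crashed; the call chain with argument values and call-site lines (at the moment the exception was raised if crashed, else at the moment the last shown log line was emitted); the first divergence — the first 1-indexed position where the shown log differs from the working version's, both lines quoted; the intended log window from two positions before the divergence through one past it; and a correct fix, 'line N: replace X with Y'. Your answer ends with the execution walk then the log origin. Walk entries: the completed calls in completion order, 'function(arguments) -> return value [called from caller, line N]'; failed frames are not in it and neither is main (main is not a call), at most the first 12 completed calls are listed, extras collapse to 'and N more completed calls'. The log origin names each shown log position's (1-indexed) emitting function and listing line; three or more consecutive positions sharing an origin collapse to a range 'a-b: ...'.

Answer: the defect is in pack_ledger at line 12.
Key observation: Position 5 is the first bad log line: 'driver got 5' should read 'driver got 10'.
Call chain: main.
First divergence: at position 5 the run shows 'driver got 5' where the working version logs 'driver got 10'.
Intended log window:
  3: mix_signals start: n=4 cutoff=5
  4: match at position 2
  5: driver got 10
Execution walk:
  mix_signals([12, 8, 5, 10], 5) -> 2  [called from pack_ledger, line 9]
  pack_ledger([12, 8, 5, 10], 5) -> 5  [called from main, line 18]
Origin of each log line:
  1: emitted by main (line 17)
  2: emitted by pack_ledger (line 8)
  3: emitted by mix_signals (line 2)
  4: emitted by pack_ledger (line 10)
  5: emitted by main (line 19)
A correct fix: line 12: replace `1` with `2`.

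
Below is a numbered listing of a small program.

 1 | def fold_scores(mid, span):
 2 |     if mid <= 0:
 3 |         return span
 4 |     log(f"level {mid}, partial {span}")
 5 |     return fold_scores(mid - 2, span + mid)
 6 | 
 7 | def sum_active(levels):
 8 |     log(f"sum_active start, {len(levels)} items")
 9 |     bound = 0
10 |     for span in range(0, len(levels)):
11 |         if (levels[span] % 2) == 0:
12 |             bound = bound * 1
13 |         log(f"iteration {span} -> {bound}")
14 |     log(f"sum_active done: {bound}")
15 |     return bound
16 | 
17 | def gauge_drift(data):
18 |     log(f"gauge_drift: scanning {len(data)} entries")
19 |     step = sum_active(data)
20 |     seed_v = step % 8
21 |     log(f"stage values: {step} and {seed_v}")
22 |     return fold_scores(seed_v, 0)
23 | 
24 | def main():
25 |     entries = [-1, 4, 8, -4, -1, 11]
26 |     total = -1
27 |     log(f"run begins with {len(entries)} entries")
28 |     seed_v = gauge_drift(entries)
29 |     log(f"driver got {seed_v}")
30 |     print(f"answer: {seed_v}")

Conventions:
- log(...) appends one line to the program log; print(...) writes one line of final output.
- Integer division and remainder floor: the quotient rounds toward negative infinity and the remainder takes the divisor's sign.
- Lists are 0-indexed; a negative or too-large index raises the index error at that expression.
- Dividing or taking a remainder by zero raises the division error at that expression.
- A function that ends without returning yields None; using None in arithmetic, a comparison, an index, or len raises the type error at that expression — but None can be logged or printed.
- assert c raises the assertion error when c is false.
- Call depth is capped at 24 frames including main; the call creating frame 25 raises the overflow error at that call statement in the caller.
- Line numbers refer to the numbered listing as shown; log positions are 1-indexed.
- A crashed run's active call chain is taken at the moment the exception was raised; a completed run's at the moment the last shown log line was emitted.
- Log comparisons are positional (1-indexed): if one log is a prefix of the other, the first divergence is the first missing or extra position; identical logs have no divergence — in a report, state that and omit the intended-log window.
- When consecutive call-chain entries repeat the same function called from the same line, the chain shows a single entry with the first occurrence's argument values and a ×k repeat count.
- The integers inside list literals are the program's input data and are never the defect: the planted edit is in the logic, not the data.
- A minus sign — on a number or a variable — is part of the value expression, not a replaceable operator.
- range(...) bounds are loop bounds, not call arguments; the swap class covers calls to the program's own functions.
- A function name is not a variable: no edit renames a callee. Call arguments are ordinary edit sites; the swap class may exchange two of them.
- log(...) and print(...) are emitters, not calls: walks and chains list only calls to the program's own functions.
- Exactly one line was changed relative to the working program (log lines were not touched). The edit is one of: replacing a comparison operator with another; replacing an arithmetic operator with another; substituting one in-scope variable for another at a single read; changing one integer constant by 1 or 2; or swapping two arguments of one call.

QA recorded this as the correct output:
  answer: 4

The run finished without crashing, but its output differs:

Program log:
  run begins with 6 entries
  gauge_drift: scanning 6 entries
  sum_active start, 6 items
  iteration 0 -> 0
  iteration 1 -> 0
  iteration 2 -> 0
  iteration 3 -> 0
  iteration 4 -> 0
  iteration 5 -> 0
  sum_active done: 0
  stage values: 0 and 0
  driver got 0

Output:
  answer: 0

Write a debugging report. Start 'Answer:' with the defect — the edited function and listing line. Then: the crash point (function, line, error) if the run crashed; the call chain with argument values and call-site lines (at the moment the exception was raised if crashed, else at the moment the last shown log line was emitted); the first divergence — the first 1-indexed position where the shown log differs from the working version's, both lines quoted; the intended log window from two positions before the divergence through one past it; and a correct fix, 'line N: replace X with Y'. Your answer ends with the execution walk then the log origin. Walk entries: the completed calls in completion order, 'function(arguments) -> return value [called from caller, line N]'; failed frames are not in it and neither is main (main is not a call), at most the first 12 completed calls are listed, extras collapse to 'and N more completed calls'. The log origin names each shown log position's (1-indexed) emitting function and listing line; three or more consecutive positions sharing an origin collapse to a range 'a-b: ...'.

Answer: the defect is in sum_active at line 12.
Key fact: The earliest visible damage is log position 5 — 'iteration 1 -> 0' rather than the intended 'iteration 1 -> 1'.
Call chain: main.
First divergence: position 5 — shown 'iteration 1 -> 0', intended 'iteration 1 -> 1'.
Intended log window:
  3: sum_active start, 6 items
  4: iteration 0 -> 0
  5: iteration 1 -> 1
  6: iteration 2 -> 2
Execution walk:
  sum_active([-1, 4, 8, -4, -1, 11]) -> 0  [called from gauge_drift, line 19]
  fold_scores(0, 0) -> 0  [called from gauge_drift, line 22]
  gauge_drift([-1, 4, 8, -4, -1, 11]) -> 0  [called from main, line 28]
Log origin:
  1 — main, line 27
  2 — gauge_drift, line 18
  3 — sum_active, line 8
  4-9 — sum_active, line 13
  10 — sum_active, line 14
  11 — gauge_drift, line 21
  12 — main, line 29
A correct fix: line 12: replace `*` with `+`.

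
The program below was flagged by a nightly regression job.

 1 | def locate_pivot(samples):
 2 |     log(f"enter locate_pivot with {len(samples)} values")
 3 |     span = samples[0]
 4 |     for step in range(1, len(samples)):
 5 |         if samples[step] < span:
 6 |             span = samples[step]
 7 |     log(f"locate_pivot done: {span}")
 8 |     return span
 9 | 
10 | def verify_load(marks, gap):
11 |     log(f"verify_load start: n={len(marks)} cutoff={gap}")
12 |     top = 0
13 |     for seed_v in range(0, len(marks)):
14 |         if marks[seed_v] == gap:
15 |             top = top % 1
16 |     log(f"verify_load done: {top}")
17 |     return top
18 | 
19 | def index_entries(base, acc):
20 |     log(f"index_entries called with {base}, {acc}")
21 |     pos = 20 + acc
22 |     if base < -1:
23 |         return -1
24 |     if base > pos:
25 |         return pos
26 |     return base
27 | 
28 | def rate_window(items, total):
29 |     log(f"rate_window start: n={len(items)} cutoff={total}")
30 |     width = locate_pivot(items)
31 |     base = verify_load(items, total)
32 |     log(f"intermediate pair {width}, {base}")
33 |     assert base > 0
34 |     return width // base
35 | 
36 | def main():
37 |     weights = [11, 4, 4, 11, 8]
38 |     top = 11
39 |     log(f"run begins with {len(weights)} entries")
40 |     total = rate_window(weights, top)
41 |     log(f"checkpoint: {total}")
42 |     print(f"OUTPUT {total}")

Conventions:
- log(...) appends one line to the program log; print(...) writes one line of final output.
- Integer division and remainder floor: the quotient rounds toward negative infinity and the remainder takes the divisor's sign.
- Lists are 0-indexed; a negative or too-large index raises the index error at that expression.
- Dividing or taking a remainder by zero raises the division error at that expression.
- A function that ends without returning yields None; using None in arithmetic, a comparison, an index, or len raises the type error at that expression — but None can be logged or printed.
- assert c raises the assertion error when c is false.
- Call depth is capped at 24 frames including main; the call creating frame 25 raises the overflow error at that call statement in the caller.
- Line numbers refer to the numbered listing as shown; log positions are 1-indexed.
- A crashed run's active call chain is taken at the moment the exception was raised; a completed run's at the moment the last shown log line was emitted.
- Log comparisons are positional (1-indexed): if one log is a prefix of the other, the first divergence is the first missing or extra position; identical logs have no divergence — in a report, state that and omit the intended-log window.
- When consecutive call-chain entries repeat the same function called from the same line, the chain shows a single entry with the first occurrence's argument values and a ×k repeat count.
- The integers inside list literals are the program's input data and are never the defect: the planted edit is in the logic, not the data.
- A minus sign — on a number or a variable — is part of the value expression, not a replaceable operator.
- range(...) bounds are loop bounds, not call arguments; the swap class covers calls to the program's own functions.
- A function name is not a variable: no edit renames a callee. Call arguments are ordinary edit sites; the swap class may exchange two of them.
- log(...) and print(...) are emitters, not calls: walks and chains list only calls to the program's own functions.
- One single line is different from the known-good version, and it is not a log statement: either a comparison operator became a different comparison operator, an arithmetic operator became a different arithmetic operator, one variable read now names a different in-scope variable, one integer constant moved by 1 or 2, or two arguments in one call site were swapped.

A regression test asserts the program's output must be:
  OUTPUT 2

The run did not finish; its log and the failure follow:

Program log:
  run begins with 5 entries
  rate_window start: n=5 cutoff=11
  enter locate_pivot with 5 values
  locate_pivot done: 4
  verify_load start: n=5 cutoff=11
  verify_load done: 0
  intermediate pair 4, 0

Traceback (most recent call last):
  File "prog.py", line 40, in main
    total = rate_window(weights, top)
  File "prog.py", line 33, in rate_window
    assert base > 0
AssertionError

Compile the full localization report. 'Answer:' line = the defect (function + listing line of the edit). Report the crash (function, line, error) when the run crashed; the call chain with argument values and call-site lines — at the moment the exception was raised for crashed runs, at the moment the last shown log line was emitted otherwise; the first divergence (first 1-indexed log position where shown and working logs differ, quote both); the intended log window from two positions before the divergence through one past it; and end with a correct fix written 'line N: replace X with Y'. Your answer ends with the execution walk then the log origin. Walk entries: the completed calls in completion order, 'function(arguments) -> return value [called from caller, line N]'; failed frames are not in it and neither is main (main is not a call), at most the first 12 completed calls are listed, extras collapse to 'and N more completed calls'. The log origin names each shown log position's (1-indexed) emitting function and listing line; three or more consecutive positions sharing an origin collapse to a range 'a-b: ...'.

Answer: the defect is in verify_load at line 15.
Core observation: At log position 6 the runs split — shown 'verify_load done: 0', but the working version logs 'verify_load done: 2'.
Crash: rate_window, line 33, AssertionError.
Call chain: main -> rate_window([11, 4, 4, 11, 8], 11) (called at line 40).
First divergence: position 6; shown 'verify_load done: 0' vs intended 'verify_load done: 2'.
Intended log window:
  4: locate_pivot done: 4
  5: verify_load start: n=5 cutoff=11
  6: verify_load done: 2
  7: intermediate pair 4, 2
Execution walk:
  locate_pivot([11, 4, 4, 11, 8]) -> 4  [called from rate_window, line 30]
  verify_load([11, 4, 4, 11, 8], 11) -> 0  [called from rate_window, line 31]
Log origin:
  1: from main, line 39
  2: from rate_window, line 29
  3: from locate_pivot, line 2
  4: from locate_pivot, line 7
  5: from verify_load, line 11
  6: from verify_load, line 16
  7: from rate_window, line 32
A correct fix: line 15: replace `%` with `+`.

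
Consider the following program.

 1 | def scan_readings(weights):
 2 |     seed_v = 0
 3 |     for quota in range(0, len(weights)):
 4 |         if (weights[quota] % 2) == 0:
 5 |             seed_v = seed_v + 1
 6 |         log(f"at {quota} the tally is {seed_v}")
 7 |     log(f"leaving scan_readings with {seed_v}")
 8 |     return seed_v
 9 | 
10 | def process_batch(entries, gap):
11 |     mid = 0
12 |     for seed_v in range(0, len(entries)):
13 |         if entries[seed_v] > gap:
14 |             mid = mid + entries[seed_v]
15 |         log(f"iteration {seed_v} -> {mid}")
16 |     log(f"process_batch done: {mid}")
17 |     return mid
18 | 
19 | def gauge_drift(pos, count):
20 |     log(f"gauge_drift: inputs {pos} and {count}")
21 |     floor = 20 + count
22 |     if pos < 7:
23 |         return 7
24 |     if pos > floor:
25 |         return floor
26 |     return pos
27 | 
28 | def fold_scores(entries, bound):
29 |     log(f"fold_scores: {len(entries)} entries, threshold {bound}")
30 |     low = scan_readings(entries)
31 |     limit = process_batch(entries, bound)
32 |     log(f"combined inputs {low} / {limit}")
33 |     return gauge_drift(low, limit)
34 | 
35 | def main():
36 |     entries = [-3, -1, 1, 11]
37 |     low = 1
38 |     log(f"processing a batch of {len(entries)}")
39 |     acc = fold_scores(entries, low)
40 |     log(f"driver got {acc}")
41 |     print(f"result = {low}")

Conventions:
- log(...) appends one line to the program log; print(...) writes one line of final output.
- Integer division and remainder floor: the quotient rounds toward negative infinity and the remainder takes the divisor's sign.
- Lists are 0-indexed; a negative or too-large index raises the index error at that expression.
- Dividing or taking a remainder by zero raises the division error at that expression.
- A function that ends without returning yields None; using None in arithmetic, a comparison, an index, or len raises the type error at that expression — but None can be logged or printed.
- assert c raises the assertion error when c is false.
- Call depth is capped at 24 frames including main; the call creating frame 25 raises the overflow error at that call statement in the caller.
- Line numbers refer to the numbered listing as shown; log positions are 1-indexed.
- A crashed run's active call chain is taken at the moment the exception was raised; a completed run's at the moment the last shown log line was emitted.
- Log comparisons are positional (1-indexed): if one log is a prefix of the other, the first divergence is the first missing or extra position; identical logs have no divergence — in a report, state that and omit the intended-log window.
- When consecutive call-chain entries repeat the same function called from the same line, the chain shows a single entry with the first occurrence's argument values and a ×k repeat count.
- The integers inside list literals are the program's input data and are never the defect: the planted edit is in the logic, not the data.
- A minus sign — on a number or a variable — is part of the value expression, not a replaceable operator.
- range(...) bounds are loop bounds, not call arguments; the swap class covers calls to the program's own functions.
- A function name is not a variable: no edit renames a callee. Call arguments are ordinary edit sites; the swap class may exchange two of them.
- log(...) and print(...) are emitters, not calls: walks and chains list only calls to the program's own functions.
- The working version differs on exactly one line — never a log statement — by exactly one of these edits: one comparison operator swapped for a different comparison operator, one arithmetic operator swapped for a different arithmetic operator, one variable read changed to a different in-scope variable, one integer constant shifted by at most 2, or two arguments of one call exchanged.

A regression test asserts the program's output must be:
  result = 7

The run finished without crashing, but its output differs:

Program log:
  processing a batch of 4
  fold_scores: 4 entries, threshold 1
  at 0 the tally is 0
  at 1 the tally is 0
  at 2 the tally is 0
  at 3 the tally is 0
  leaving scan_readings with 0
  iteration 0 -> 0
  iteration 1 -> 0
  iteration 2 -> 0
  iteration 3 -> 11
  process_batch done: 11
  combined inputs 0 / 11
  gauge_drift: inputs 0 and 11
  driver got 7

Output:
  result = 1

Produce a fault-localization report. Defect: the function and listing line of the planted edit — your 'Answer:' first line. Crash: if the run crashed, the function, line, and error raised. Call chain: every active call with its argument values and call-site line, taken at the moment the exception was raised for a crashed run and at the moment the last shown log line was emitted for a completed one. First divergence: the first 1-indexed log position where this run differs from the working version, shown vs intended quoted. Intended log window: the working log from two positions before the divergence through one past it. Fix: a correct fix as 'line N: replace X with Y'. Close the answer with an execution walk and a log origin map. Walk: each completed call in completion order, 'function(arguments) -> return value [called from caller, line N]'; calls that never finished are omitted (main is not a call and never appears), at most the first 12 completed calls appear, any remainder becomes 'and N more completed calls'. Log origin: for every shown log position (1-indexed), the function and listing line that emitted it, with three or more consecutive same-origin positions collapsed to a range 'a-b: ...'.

Answer: the defect is in main at line 41.
Key observation: The logs agree in full; only the final output differs.
Call chain: main.
First divergence: none; the two logs match at every position.
Execution walk:
  scan_readings([-3, -1, 1, 11]) -> 0  [called from fold_scores, line 30]
  process_batch([-3, -1, 1, 11], 1) -> 11  [called from fold_scores, line 31]
  gauge_drift(0, 11) -> 7  [called from fold_scores, line 33]
  fold_scores([-3, -1, 1, 11], 1) -> 7  [called from main, line 39]
Origin of each log line:
  1: from main, line 38
  2: from fold_scores, line 29
  3-6: from scan_readings, line 6
  7: from scan_readings, line 7
  8-11: from process_batch, line 15
  12: from process_batch, line 16
  13: from fold_scores, line 32
  14: from gauge_drift, line 20
  15: from main, line 40
A correct fix: line 41: replace `low` with `acc`.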